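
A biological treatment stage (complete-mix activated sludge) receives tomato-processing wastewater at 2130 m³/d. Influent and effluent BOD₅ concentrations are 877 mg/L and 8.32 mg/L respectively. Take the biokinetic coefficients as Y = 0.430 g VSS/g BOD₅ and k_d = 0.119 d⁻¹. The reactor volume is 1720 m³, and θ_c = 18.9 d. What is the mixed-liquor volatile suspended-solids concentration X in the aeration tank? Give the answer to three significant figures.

X ≈ 2690 mg/L

Solving the biomass balance for X: X = Y Q (S₀−S) θ_c / [V (1+k_d θ_c)] = 0.430 × 2130 × (877 − 8.32) × 18.9 / [1720 × (1 + 0.119 × 18.9)] = 2691 mg/L.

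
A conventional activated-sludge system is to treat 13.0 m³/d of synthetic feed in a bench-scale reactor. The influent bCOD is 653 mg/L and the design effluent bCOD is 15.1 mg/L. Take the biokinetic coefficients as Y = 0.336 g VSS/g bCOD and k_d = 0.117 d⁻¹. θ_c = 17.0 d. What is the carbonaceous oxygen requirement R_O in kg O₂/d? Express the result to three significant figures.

Y_obs = Y / (1 + k_d θ_c) = 0.336 / (1 + 0.117 × 17.0) = 0.336 / 2.989 = 0.1124.
Substrate removed = Q·(S₀ − S) = 13.0 m³/d × (653 − 15.1) g/m³ = 8.29×10^3 g/d = 8.293 kg/d.
P_X = Y_obs·Q·(S₀ − S) = 0.1124 × 8.293 = 0.9322 kg VSS/d.
Carbonaceous O₂ demand = substrate oxidised − cell-mass equivalent = 8.293 − 1.42 × 0.9322 = 6.969 kg O₂/d.

R_O ≈ 6.97 kg O₂/d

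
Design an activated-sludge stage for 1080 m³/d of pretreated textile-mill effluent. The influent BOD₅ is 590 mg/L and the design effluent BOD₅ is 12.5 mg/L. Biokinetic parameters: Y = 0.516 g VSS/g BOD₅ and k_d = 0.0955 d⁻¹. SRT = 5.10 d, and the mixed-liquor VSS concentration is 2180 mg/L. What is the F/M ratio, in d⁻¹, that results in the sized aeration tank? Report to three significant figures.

F/M ≈ 0.577 d⁻¹

Rearranging the biomass balance for a CMAS with decay, V = Y·Q·ΔS·θ_c / [X·(1+k_d θ_c)] = 0.516 × 1080 × (590 − 12.5) × 5.10 / [2180 × (1 + 0.0955 × 5.10)] = 1.64×10^6 / 3242 = 506.3 m³.
F/M = applied load / biomass = Q·S₀/(V·X) = 1080 × 590 / (506.3 × 2180) = 0.5773 d⁻¹.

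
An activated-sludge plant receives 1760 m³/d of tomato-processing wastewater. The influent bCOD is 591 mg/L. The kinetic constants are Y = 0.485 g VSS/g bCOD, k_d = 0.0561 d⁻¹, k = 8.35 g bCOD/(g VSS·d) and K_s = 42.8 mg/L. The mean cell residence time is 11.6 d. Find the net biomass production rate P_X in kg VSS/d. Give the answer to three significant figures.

P_X ≈ 305 kg VSS/d

From the Monod/SRT balance for a CMAS, S = K_s·(1+k_d θ_c)/[θ_c·(Y k − k_d) − 1] = 42.8 × (1 + 0.0561 × 11.6) / [11.6 × (0.485 × 8.35 − 0.0561) − 1] = 70.65 / 45.33 = 1.559 mg/L.
Correct the yield for decay: Y_obs = Y/(1 + k_d θ_c) = 0.485 / (1 + 0.0561 × 11.6) = 0.485 / 1.651 = 0.2938.
Mass of bCOD removed per day: Q(S₀ − S) = 1760 × 589.4 g/m³ = 1037 kg/d.
Net biomass production P_X = Y_obs × Q·(S₀ − S) = 0.2938 × 1037 = 304.8 kg VSS/d.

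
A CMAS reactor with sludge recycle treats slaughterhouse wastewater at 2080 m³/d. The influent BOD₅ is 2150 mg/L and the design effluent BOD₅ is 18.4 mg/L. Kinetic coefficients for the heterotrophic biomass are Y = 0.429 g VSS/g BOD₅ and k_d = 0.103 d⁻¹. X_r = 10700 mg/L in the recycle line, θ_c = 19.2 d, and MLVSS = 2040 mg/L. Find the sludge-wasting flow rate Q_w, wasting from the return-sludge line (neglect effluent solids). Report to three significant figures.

From the SRT design equation V = Y Q (S₀−S) θ_c / [X (1 + k_d θ_c)] = 0.429 × 2080 × (2150 − 18.4) × 19.2 / [2040 × (1 + 0.103 × 19.2)] = 3.65×10^7 / 6074 = 6012 m³.
Wasting from the return line (neglecting effluent solids): Q_w = V·X / (θ_c·X_r) = 6012 × 2040 / (19.2 × 10700) = 59.70 m³/d.

Q_w ≈ 59.7 m³/d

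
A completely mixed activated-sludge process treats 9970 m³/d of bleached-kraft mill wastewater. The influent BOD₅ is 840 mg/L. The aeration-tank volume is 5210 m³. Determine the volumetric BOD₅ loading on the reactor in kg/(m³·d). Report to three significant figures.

Volumetric loading L_v = Q·S₀ / V = 9970 × 840 g/m³ / 5210 m³ = 1607 g/(m³·d) = 1.607 kg BOD₅/(m³·d).

L_v ≈ 1.61 kg BOD₅/(m³·d)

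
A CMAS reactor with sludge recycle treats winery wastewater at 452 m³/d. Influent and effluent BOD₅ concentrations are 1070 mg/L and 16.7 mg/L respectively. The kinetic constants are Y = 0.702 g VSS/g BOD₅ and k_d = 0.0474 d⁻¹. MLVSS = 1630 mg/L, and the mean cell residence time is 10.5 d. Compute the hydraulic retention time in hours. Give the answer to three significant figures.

From the SRT design equation V = Y Q (S₀−S) θ_c / [X (1 + k_d θ_c)] = 0.702 × 452 × (1070 − 16.7) × 10.5 / [1630 × (1 + 0.0474 × 10.5)] = 3.51×10^6 / 2441 = 1437 m³.
HRT = V/Q = 1437 m³ / 452 m³·d⁻¹ = 3.180 d × 24 = 76.33 h.

τ ≈ 76.3 h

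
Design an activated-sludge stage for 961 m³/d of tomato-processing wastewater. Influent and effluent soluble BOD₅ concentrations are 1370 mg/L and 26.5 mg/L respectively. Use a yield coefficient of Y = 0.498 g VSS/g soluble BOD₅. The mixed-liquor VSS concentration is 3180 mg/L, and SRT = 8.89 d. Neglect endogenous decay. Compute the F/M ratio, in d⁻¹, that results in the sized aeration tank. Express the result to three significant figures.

F/M ≈ 0.230 d⁻¹

V·X = Y·Q·ΔS·θ_c gives V = 0.498 × 961 × (1370 − 26.5) × 8.89 / 3180 = 1797 m³.
Food-to-microorganism ratio F/M = Q S₀ / (V X) = 961 × 1370 / (1797 × 3180) = 0.2303 d⁻¹.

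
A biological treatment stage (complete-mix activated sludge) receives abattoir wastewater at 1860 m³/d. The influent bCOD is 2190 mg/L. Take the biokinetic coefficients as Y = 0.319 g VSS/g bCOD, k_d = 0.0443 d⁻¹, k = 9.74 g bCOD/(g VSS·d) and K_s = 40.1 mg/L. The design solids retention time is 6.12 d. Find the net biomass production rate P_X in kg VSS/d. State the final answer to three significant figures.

P_X ≈ 1020 kg VSS/d

Effluent substrate depends only on kinetics and SRT: S = K_s(1 + k_d θ_c) / [θ_c(Yk − k_d) − 1] = 40.1 × (1 + 0.0443 × 6.12) / [6.12 × (0.319 × 9.74 − 0.0443) − 1] = 50.97 / 17.74 = 2.873 mg/L.
The observed yield is Y_obs = Y/(1 + k_d·θ_c) = 0.319 / (1 + 0.0443 × 6.12) = 0.319 / 1.271 = 0.2510 g VSS per g bCOD removed.
ΔS = 2190 − 2.87 = 2187 mg/L, so the substrate removal rate is 1860 × 2187/1000 = 4068 kg bCOD/d.
So the net sludge growth is P_X = 0.2510 × 4068 = 1021 kg VSS/d.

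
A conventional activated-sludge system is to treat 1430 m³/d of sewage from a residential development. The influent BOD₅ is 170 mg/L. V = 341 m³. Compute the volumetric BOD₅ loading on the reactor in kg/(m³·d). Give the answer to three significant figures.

Applied BOD₅ load per unit volume = Q·S₀/V = (1430 × 170/1000)/341.0 = 0.7129 kg BOD₅·m⁻³·d⁻¹.

L_v ≈ 0.713 kg BOD₅/(m³·d)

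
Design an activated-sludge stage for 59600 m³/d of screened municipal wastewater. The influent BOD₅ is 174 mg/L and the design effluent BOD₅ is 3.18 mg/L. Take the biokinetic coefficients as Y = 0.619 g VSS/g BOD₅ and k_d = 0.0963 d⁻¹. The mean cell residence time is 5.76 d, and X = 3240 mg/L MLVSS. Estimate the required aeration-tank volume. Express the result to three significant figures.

V ≈ 7210 m³

Rearranging the biomass balance for a CMAS with decay, V = Y·Q·ΔS·θ_c / [X·(1+k_d θ_c)] = 0.619 × 59600 × (174 − 3.18) × 5.76 / [3240 × (1 + 0.0963 × 5.76)] = 3.63×10^7 / 5037 = 7206 m³.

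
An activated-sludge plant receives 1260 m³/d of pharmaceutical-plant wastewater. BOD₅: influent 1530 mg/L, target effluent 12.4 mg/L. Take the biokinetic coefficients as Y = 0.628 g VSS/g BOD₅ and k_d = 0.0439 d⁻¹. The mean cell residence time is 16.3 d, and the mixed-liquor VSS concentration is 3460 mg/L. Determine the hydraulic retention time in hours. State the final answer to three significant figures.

From the SRT design equation V = Y Q (S₀−S) θ_c / [X (1 + k_d θ_c)] = 0.628 × 1260 × (1530 − 12.4) × 16.3 / [3460 × (1 + 0.0439 × 16.3)] = 1.96×10^7 / 5936 = 3298 m³.
τ = V/Q = 3298/1260 = 2.617 d, or 62.81 h.

τ ≈ 62.8 h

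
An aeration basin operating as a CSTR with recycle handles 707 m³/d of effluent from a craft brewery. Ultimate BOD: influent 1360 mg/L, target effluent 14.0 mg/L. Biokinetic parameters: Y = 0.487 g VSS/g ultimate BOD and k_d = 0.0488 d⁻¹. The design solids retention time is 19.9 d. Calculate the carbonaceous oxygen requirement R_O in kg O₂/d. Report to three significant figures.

R_O ≈ 618 kg O₂/d

Correct the yield for decay: Y_obs = Y/(1 + k_d θ_c) = 0.487 / (1 + 0.0488 × 19.9) = 0.487 / 1.971 = 0.2471.
Mass of ultimate BOD removed per day: Q(S₀ − S) = 707 × 1346 g/m³ = 951.6 kg/d.
P_X = Y_obs·Q·(S₀ − S) = 0.2471 × 951.6 = 235.1 kg VSS/d.
R_O = Q·(S₀ − S) − 1.42·P_X = 951.6 − 1.42 × 235.1 = 617.8 kg O₂/d.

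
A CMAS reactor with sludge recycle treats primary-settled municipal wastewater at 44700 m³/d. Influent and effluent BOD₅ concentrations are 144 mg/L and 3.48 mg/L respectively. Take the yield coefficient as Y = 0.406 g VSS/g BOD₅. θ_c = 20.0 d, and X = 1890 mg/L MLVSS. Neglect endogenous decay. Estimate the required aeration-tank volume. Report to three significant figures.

With k_d = 0 the design equation reduces to V = Y Q (S₀−S) θ_c / X = 0.406 × 44700 × (144 − 3.48) × 20.0 / 1890 = 26986 m³.

V ≈ 27000 m³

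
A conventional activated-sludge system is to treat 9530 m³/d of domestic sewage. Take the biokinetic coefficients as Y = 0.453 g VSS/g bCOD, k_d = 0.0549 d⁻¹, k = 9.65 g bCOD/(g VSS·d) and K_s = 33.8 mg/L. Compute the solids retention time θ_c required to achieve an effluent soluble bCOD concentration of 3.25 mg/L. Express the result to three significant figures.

Specific growth rate at S = 3.25 mg/L: μ = YkS/(K_s+S) = 0.453·9.65·3.25/(33.8+3.25) = 0.3835 d⁻¹.
Then 1/θ_c = μ − k_d = 0.3835 − 0.0549 = 0.3286 d⁻¹, giving θ_c = 3.044 d.

θ_c ≈ 3.04 d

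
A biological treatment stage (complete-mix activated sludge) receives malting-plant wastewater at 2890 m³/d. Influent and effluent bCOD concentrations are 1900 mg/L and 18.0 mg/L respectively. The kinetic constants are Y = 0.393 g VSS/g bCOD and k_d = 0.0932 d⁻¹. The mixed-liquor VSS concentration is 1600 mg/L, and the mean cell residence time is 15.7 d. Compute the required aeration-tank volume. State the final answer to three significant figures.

Steady-state biomass mass balance: V·X·(1 + k_d·θ_c) = Y·Q·(S₀ − S)·θ_c, so V = 0.393 × 2890 × (1900 − 18.0) × 15.7 / [1600 × (1 + 0.0932 × 15.7)] = 3.36×10^7 / 3941 = 8515 m³.

V ≈ 8510 m³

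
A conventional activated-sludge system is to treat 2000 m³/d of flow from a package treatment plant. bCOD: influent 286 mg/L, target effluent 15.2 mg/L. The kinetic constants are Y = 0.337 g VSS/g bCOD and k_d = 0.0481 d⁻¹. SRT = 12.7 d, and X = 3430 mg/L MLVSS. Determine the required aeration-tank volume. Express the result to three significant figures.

Steady-state biomass mass balance: V·X·(1 + k_d·θ_c) = Y·Q·(S₀ − S)·θ_c, so V = 0.337 × 2000 × (286 − 15.2) × 12.7 / [3430 × (1 + 0.0481 × 12.7)] = 2.32×10^6 / 5525 = 419.5 m³.

V ≈ 420 m³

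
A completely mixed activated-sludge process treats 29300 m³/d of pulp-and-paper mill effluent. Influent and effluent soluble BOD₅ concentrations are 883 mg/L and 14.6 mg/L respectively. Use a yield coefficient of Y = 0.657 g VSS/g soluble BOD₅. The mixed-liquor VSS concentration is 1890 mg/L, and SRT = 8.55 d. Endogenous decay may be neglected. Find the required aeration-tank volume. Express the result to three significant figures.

V ≈ 75600 m³

With k_d = 0 the design equation reduces to V = Y Q (S₀−S) θ_c / X = 0.657 × 29300 × (883 − 14.6) × 8.55 / 1890 = 75624 m³.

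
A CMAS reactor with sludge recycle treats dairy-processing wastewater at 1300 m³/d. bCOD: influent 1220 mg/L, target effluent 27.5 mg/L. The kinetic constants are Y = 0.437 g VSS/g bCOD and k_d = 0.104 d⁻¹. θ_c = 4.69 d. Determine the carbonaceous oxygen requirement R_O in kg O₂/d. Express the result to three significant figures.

R_O ≈ 904 kg O₂/d

Y_obs = Y / (1 + k_d θ_c) = 0.437 / (1 + 0.104 × 4.69) = 0.437 / 1.488 = 0.2937.
Q·(S₀ − S) = 1300 × (1220 − 27.5) × 10⁻³ = 1550 kg/d removed.
Net sludge production P_X = 0.2937 × 1550 = 455.4 kg VSS/d.
R_O = Q·ΔS − 1.42 P_X = 1550 − 646.6 = 903.6 kg O₂/d.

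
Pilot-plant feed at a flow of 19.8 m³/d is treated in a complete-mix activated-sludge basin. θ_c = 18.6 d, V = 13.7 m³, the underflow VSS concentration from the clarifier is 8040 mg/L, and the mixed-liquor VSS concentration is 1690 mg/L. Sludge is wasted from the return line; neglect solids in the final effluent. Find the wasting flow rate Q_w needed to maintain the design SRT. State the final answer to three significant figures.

Q_w = (V·X)/(θ_c X_r) = 13.70 × 1690 / (18.6 × 8040) = 0.1548 m³/d.

Q_w ≈ 0.155 m³/d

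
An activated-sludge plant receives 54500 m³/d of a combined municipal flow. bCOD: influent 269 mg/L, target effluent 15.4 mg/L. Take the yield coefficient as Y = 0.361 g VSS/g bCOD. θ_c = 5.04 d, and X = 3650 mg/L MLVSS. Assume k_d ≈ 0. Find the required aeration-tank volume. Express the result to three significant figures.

Biomass mass balance (decay neglected): V·X = Y·Q·(S₀ − S)·θ_c, so V = 0.361 × 54500 × (269 − 15.4) × 5.04 / 3650 = 6890 m³.

V ≈ 6890 m³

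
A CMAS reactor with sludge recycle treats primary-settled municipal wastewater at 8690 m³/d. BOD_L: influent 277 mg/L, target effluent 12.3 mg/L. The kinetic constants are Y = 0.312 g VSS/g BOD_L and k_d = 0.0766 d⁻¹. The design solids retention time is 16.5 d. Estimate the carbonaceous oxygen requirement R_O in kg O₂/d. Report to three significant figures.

R_O ≈ 1850 kg O₂/d

Correct the yield for decay: Y_obs = Y/(1 + k_d θ_c) = 0.312 / (1 + 0.0766 × 16.5) = 0.312 / 2.264 = 0.1378.
Mass of BOD_L removed per day: Q(S₀ − S) = 8690 × 264.7 g/m³ = 2300 kg/d.
Biomass synthesised: P_X = Y_obs × 2300 = 317.0 kg VSS/d.
R_O = Q·(S₀ − S) − 1.42·P_X = 2300 − 1.42 × 317.0 = 1850 kg O₂/d.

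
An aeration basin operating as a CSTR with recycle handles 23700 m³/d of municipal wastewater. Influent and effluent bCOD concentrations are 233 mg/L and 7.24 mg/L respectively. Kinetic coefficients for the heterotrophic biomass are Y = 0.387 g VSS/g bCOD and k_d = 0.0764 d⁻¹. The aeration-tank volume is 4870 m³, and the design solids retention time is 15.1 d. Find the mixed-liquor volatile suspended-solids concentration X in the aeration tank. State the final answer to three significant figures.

X ≈ 2980 mg/L

Solving the biomass balance for X: X = Y Q (S₀−S) θ_c / [V (1+k_d θ_c)] = 0.387 × 23700 × (233 − 7.24) × 15.1 / [4870 × (1 + 0.0764 × 15.1)] = 2981 mg/L.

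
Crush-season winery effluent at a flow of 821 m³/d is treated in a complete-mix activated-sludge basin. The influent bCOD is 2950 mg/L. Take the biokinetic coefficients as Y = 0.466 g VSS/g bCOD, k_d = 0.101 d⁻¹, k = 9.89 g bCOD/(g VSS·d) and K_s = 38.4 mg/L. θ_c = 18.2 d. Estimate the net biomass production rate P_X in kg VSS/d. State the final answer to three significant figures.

P_X ≈ 397 kg VSS/d

For a completely mixed reactor with recycle the Lawrence–McCarty relation gives S = K_s·(1 + k_d·θ_c) / [θ_c·(Y·k − k_d) − 1] = 38.4 × (1 + 0.101 × 18.2) / [18.2 × (0.466 × 9.89 − 0.101) − 1] = 109.0 / 81.04 = 1.345 mg/L.
The observed yield is Y_obs = Y/(1 + k_d·θ_c) = 0.466 / (1 + 0.101 × 18.2) = 0.466 / 2.838 = 0.1642 g VSS per g bCOD removed.
ΔS = 2950 − 1.34 = 2949 mg/L, so the substrate removal rate is 821 × 2949/1000 = 2421 kg bCOD/d.
Biomass produced: P_X = Y_obs·Q·ΔS = 0.1642 × 2421 ≈ 397.5 kg VSS/d.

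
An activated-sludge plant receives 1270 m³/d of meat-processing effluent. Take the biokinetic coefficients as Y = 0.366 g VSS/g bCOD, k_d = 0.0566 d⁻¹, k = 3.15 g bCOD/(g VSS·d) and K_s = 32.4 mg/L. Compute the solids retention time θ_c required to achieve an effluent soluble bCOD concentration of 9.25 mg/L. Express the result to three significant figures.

θ_c ≈ 5.01 d

From 1/θ_c = Y·k·S/(K_s + S) − k_d: Y·k·S/(K_s+S) = 0.366 × 3.15 × 9.25 / (32.4 + 9.25) = 0.2560 d⁻¹.
1/θ_c = 0.2560 − 0.0566 = 0.1994 d⁻¹, so θ_c = 5.014 d.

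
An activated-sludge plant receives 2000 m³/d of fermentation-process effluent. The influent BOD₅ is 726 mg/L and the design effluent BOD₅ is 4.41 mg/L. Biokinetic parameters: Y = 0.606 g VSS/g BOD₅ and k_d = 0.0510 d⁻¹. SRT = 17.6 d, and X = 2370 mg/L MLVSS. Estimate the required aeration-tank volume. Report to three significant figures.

V ≈ 3420 m³

Rearranging the biomass balance for a CMAS with decay, V = Y·Q·ΔS·θ_c / [X·(1+k_d θ_c)] = 0.606 × 2000 × (726 − 4.41) × 17.6 / [2370 × (1 + 0.0510 × 17.6)] = 1.54×10^7 / 4497 = 3423 m³.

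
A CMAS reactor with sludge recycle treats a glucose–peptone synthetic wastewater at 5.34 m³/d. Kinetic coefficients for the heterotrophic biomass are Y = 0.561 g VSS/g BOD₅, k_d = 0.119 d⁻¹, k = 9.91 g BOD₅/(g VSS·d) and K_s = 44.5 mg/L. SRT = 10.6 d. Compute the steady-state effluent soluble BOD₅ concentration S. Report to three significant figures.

S ≈ 1.78 mg/L

For a completely mixed reactor with recycle the Lawrence–McCarty relation gives S = K_s·(1 + k_d·θ_c) / [θ_c·(Y·k − k_d) − 1] = 44.5 × (1 + 0.119 × 10.6) / [10.6 × (0.561 × 9.91 − 0.119) − 1] = 100.6 / 56.67 = 1.776 mg/L.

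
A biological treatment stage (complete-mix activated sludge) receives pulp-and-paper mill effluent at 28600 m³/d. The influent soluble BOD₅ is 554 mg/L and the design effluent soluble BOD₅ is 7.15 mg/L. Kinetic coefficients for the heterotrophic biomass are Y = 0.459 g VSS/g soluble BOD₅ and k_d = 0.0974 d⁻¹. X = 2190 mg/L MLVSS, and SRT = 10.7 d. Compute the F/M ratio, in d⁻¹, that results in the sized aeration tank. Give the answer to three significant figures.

F/M ≈ 0.421 d⁻¹

From the SRT design equation V = Y Q (S₀−S) θ_c / [X (1 + k_d θ_c)] = 0.459 × 28600 × (554 − 7.15) × 10.7 / [2190 × (1 + 0.0974 × 10.7)] = 7.68×10^7 / 4472 = 17175 m³.
F/M = applied load / biomass = Q·S₀/(V·X) = 28600 × 554 / (17175 × 2190) = 0.4212 d⁻¹.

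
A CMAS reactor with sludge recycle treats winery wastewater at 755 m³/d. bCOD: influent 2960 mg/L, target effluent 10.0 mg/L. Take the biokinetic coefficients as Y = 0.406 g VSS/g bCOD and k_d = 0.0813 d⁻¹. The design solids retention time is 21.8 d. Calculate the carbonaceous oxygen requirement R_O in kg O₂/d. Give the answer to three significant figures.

Correct the yield for decay: Y_obs = Y/(1 + k_d θ_c) = 0.406 / (1 + 0.0813 × 21.8) = 0.406 / 2.772 = 0.1464.
ΔS = 2960 − 10.0 = 2950 mg/L, so the substrate removal rate is 755 × 2950/1000 = 2227 kg bCOD/d.
Net sludge production P_X = 0.1464 × 2227 = 326.2 kg VSS/d.
R_O = Q·(S₀ − S) − 1.42·P_X = 2227 − 1.42 × 326.2 = 1764 kg O₂/d.

R_O ≈ 1760 kg O₂/d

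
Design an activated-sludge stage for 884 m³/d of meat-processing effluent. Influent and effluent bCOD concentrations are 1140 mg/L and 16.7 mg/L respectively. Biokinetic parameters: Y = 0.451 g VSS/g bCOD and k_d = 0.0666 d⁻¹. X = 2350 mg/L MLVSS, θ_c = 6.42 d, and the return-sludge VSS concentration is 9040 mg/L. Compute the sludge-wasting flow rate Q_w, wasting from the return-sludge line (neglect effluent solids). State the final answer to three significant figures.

Steady-state biomass mass balance: V·X·(1 + k_d·θ_c) = Y·Q·(S₀ − S)·θ_c, so V = 0.451 × 884 × (1140 − 16.7) × 6.42 / [2350 × (1 + 0.0666 × 6.42)] = 2.88×10^6 / 3355 = 857.0 m³.
θ_c = V·X/(Q_w·X_r) when wasting from the recycle, so Q_w = V·X/(θ_c·X_r) = 857.0 × 2350 / (6.42 × 9040) = 34.70 m³/d.

Q_w ≈ 34.7 m³/d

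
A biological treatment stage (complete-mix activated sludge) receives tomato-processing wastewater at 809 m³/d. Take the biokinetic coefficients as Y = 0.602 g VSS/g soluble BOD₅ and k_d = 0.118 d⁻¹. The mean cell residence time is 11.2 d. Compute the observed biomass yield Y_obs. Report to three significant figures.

Y_obs ≈ 0.259 g VSS/g soluble BOD₅

Y_obs = Y / (1 + k_d θ_c) = 0.602 / (1 + 0.118 × 11.2) = 0.602 / 2.322 = 0.2593.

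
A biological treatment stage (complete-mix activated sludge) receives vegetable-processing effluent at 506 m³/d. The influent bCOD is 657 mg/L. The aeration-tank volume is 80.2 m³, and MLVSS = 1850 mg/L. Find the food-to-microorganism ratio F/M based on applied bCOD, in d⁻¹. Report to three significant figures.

F/M ≈ 2.24 d⁻¹

F/M = Q·S₀ / (V·X) = 506 × 657 / (80.20 × 1850) = 2.241 g bCOD·(g VSS·d)⁻¹.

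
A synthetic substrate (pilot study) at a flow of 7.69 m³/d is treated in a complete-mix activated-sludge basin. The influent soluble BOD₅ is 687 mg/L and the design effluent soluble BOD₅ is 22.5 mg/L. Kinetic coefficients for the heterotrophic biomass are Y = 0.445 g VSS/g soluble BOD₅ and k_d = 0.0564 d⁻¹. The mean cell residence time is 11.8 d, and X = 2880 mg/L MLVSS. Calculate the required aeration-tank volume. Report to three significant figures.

V ≈ 5.59 m³

From the SRT design equation V = Y Q (S₀−S) θ_c / [X (1 + k_d θ_c)] = 0.445 × 7.69 × (687 − 22.5) × 11.8 / [2880 × (1 + 0.0564 × 11.8)] = 2.68×10^4 / 4797 = 5.594 m³.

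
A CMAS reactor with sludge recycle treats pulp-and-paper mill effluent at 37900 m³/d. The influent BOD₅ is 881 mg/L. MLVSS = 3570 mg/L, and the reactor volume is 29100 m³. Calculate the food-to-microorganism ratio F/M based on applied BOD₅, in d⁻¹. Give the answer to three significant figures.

F/M ≈ 0.321 d⁻¹

F/M = Q·S₀ / (V·X) = 37900 × 881 / (29100 × 3570) = 0.3214 g BOD₅·(g VSS·d)⁻¹.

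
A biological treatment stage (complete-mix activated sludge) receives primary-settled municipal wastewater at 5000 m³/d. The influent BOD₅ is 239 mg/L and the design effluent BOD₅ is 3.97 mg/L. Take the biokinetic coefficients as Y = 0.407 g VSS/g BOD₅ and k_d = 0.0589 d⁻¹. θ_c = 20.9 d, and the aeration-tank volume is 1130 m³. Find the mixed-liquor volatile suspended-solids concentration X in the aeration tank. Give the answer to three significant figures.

X ≈ 3970 mg/L

Solving the biomass balance for X: X = Y Q (S₀−S) θ_c / [V (1+k_d θ_c)] = 0.407 × 5000 × (239 − 3.97) × 20.9 / [1130 × (1 + 0.0589 × 20.9)] = 3965 mg/L.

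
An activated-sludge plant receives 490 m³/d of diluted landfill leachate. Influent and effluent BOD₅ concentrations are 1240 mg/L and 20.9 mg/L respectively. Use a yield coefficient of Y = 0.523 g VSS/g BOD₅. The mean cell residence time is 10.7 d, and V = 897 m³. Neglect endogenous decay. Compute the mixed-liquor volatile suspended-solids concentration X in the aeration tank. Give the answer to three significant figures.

Without decay, X = Y Q (S₀−S) θ_c / V = 0.523 × 490 × (1240 − 20.9) × 10.7 / 897 = 3727 mg/L.

X ≈ 3730 mg/L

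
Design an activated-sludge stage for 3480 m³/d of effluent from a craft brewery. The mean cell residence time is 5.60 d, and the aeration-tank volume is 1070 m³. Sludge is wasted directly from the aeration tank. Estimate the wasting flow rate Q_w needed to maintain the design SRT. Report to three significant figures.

Q_w ≈ 191 m³/d

Wasting from the aeration tank: Q_w = V / θ_c = 1070 / 5.60 = 191.1 m³/d.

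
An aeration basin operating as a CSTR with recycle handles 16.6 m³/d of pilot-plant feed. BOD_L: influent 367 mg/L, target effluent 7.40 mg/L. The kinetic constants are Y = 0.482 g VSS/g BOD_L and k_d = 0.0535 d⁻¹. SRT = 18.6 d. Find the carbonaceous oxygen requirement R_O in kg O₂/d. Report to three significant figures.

R_O ≈ 3.92 kg O₂/d

Observed yield with endogenous decay: Y_obs = Y / (1 + k_d·θ_c) = 0.482 / (1 + 0.0535 × 18.6) = 0.482 / 1.995 = 0.2416 g VSS/g BOD_L.
ΔS = 367 − 7.40 = 359.6 mg/L, so the substrate removal rate is 16.6 × 359.6/1000 = 5.969 kg BOD_L/d.
Net sludge production P_X = 0.2416 × 5.969 = 1.442 kg VSS/d.
R_O = Q·(S₀ − S) − 1.42·P_X = 5.969 − 1.42 × 1.442 = 3.922 kg O₂/d.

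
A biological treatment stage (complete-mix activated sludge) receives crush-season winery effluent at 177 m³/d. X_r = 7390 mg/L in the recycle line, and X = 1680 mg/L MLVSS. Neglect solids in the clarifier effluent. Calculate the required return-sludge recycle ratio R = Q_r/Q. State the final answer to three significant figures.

Solids balance on the clarifier gives (1+R)X = R·X_r, so R = X/(X_r − X) = 1680 / (7390 − 1680) = 0.2942.

R ≈ 0.294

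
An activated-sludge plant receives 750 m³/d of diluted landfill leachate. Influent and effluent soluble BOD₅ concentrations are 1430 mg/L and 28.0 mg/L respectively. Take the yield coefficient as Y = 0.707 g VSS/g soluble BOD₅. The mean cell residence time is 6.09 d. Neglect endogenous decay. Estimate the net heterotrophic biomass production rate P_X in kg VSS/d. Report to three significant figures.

P_X ≈ 743 kg VSS/d

With endogenous decay neglected, the observed yield equals the true yield: Y_obs = Y = 0.707 g VSS/g soluble BOD₅.
Q·(S₀ − S) = 750 × (1430 − 28.0) × 10⁻³ = 1052 kg/d removed.
P_X = Y_obs · Q(S₀ − S) = 0.7070 × 1052 = 743.4 kg VSS/d.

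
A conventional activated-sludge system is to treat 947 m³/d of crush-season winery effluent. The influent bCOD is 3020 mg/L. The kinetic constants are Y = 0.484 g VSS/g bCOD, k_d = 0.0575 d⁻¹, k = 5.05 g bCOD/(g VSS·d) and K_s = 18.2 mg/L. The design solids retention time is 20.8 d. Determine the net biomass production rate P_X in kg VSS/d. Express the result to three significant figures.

From the Monod/SRT balance for a CMAS, S = K_s·(1+k_d θ_c)/[θ_c·(Y k − k_d) − 1] = 18.2 × (1 + 0.0575 × 20.8) / [20.8 × (0.484 × 5.05 − 0.0575) − 1] = 39.97 / 48.64 = 0.8216 mg/L.
Y_obs = Y / (1 + k_d θ_c) = 0.484 / (1 + 0.0575 × 20.8) = 0.484 / 2.196 = 0.2204.
Mass of bCOD removed per day: Q(S₀ − S) = 947 × 3019 g/m³ = 2859 kg/d.
P_X = Y_obs · Q(S₀ − S) = 0.2204 × 2859 = 630.2 kg VSS/d.

P_X ≈ 630 kg VSS/d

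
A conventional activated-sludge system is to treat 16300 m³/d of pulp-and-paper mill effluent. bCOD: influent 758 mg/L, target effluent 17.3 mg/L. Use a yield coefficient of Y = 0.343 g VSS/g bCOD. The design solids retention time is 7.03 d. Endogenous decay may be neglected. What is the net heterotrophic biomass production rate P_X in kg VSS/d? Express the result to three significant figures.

With endogenous decay neglected, the observed yield equals the true yield: Y_obs = Y = 0.343 g VSS/g bCOD.
Mass of bCOD removed per day: Q(S₀ − S) = 16300 × 740.7 g/m³ = 12073 kg/d.
Biomass produced: P_X = Y_obs·Q·ΔS = 0.3430 × 12073 ≈ 4141 kg VSS/d.

P_X ≈ 4140 kg VSS/d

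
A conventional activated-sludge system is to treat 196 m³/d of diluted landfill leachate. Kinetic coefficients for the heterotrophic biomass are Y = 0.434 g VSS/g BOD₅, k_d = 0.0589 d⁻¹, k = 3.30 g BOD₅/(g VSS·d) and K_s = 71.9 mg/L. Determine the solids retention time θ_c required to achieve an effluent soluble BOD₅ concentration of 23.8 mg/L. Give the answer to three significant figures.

θ_c ≈ 3.36 d

From 1/θ_c = Y·k·S/(K_s + S) − k_d: Y·k·S/(K_s+S) = 0.434 × 3.30 × 23.8 / (71.9 + 23.8) = 0.3562 d⁻¹.
1/θ_c = 0.3562 − 0.0589 = 0.2973 d⁻¹, so θ_c = 3.364 d.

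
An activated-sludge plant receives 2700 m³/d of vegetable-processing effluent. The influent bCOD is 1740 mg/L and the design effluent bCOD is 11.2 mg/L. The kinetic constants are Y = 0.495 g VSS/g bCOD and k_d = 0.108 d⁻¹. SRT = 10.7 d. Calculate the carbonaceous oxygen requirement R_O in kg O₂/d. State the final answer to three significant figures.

R_O ≈ 3150 kg O₂/d

Observed yield with endogenous decay: Y_obs = Y / (1 + k_d·θ_c) = 0.495 / (1 + 0.108 × 10.7) = 0.495 / 2.156 = 0.2296 g VSS/g bCOD.
ΔS = 1740 − 11.2 = 1729 mg/L, so the substrate removal rate is 2700 × 1729/1000 = 4668 kg bCOD/d.
P_X = Y_obs·Q·(S₀ − S) = 0.2296 × 4668 = 1072 kg VSS/d.
R_O = Q·(S₀ − S) − 1.42·P_X = 4668 − 1.42 × 1072 = 3146 kg O₂/d.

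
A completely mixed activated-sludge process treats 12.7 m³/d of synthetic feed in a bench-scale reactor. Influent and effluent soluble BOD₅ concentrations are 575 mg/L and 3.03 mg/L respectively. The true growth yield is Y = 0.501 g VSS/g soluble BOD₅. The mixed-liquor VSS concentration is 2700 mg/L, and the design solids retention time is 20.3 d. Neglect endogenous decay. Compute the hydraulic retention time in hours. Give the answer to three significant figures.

V·X = Y·Q·ΔS·θ_c gives V = 0.501 × 12.7 × (575 − 3.03) × 20.3 / 2700 = 27.36 m³.
Hydraulic retention time τ = V/Q = 27.36 / 12.7 = 2.154 d = 51.71 h.

τ ≈ 51.7 h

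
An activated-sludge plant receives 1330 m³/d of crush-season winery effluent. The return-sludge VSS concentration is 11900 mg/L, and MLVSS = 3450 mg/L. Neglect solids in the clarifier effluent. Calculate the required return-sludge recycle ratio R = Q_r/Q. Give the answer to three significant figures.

R ≈ 0.408

Mass balance around the secondary clarifier (neglecting effluent solids): R = X / (X_r − X) = 3450 / (11900 − 3450) = 0.4083.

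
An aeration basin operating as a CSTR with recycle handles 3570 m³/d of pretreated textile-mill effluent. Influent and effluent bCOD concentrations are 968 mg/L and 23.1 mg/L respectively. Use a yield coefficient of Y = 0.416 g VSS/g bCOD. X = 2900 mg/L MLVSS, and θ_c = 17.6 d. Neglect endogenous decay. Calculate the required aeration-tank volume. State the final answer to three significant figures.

V ≈ 8520 m³

Biomass mass balance (decay neglected): V·X = Y·Q·(S₀ − S)·θ_c, so V = 0.416 × 3570 × (968 − 23.1) × 17.6 / 2900 = 8517 m³.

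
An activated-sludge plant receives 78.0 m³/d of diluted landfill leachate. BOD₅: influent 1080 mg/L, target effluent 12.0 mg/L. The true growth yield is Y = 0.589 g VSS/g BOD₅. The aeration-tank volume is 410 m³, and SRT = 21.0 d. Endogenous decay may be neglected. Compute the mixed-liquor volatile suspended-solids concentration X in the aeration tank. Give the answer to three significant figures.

From V·X = Y·Q·(S₀ − S)·θ_c (decay neglected): X = 0.589 × 78.0 × (1080 − 12.0) × 21.0 / 410 = 2513 mg/L.

X ≈ 2510 mg/L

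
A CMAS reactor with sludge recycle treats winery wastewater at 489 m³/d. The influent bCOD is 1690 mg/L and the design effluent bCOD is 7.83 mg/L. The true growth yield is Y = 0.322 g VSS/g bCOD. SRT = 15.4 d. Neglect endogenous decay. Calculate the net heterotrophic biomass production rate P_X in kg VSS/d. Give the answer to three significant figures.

Since k_d ≈ 0, Y_obs = Y = 0.322 g VSS/g bCOD.
Mass of bCOD removed per day: Q(S₀ − S) = 489 × 1682 g/m³ = 822.6 kg/d.
P_X = Y_obs · Q(S₀ − S) = 0.3220 × 822.6 = 264.9 kg VSS/d.

P_X ≈ 265 kg VSS/d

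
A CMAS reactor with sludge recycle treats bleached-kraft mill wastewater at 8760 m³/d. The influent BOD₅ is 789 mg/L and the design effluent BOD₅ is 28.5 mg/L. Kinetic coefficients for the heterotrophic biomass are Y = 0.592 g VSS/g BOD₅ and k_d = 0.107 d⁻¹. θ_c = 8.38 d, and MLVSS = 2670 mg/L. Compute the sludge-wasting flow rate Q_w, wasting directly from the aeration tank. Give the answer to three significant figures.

Q_w ≈ 779 m³/d

Steady-state biomass mass balance: V·X·(1 + k_d·θ_c) = Y·Q·(S₀ − S)·θ_c, so V = 0.592 × 8760 × (789 − 28.5) × 8.38 / [2670 × (1 + 0.107 × 8.38)] = 3.3×10^7 / 5064 = 6526 m³.
For wasting at MLVSS concentration, Q_w = V/θ_c = 6526/8.38 = 778.8 m³/d.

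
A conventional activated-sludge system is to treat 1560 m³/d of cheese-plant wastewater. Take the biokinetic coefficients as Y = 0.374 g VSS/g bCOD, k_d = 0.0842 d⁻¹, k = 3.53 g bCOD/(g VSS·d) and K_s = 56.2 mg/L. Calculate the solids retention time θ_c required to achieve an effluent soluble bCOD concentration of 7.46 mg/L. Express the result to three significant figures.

Specific growth rate at S = 7.46 mg/L: μ = YkS/(K_s+S) = 0.374·3.53·7.46/(56.2+7.46) = 0.1547 d⁻¹.
Then 1/θ_c = μ − k_d = 0.1547 − 0.0842 = 0.07051 d⁻¹, giving θ_c = 14.18 d.

θ_c ≈ 14.2 d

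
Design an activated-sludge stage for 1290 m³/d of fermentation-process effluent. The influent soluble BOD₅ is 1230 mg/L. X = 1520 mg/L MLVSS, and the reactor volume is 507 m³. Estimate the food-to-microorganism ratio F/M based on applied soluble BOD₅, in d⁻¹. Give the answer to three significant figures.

F/M ≈ 2.06 d⁻¹

F/M = Q·S₀ / (V·X) = 1290 × 1230 / (507.0 × 1520) = 2.059 g soluble BOD₅·(g VSS·d)⁻¹.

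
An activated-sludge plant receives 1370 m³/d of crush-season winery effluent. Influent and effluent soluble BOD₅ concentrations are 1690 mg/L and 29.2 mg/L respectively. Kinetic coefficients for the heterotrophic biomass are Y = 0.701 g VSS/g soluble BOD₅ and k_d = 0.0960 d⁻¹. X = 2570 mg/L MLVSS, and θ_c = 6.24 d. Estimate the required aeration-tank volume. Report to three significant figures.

V ≈ 2420 m³

Rearranging the biomass balance for a CMAS with decay, V = Y·Q·ΔS·θ_c / [X·(1+k_d θ_c)] = 0.701 × 1370 × (1690 − 29.2) × 6.24 / [2570 × (1 + 0.0960 × 6.24)] = 9.95×10^6 / 4110 = 2422 m³.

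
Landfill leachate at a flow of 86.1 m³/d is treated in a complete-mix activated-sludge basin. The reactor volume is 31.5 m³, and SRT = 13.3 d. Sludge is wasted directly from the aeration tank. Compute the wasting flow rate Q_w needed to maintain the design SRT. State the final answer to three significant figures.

With mixed-liquor wasting, θ_c = V/Q_w, so Q_w = V/θ_c = 31.50/13.3 = 2.368 m³/d.

Q_w ≈ 2.37 m³/d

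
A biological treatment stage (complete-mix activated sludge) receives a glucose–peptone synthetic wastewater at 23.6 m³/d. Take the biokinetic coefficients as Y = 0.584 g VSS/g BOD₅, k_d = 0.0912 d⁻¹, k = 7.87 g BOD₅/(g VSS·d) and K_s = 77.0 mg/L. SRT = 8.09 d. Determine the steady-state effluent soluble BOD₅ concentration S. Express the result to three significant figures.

For a completely mixed reactor with recycle the Lawrence–McCarty relation gives S = K_s·(1 + k_d·θ_c) / [θ_c·(Y·k − k_d) − 1] = 77.0 × (1 + 0.0912 × 8.09) / [8.09 × (0.584 × 7.87 − 0.0912) − 1] = 133.8 / 35.44 = 3.775 mg/L.

S ≈ 3.78 mg/L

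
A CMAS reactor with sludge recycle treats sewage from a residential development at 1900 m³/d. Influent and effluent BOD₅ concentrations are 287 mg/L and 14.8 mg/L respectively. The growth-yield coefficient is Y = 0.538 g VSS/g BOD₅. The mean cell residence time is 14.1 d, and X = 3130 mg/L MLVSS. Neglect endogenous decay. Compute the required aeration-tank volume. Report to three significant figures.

Biomass mass balance (decay neglected): V·X = Y·Q·(S₀ − S)·θ_c, so V = 0.538 × 1900 × (287 − 14.8) × 14.1 / 3130 = 1253 m³.

V ≈ 1250 m³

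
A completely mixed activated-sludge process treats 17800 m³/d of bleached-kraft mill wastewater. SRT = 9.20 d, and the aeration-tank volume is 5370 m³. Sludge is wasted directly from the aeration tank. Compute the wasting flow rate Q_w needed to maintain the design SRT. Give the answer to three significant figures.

For wasting at MLVSS concentration, Q_w = V/θ_c = 5370/9.20 = 583.7 m³/d.

Q_w ≈ 584 m³/d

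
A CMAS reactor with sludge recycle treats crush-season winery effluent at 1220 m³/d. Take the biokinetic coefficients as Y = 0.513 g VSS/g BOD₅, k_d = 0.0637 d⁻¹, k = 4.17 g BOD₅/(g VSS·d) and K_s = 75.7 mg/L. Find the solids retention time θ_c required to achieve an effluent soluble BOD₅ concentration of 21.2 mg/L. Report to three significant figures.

θ_c ≈ 2.47 d

From 1/θ_c = Y·k·S/(K_s + S) − k_d: Y·k·S/(K_s+S) = 0.513 × 4.17 × 21.2 / (75.7 + 21.2) = 0.4680 d⁻¹.
θ_c = 1/(μ − k_d) = 1/(0.4680 − 0.0637) = 1/0.4043 = 2.473 d.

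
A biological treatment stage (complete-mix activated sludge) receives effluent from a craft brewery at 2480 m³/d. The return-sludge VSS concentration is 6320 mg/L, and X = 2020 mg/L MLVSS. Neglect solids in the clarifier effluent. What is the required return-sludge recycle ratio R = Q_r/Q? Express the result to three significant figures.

Solids balance on the clarifier gives (1+R)X = R·X_r, so R = X/(X_r − X) = 2020 / (6320 − 2020) = 0.4698.

R ≈ 0.470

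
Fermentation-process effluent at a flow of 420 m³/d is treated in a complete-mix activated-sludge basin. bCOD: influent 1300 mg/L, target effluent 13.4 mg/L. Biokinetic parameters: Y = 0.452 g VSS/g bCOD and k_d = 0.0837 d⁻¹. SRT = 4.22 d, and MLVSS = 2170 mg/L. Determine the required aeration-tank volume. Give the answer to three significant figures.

From the SRT design equation V = Y Q (S₀−S) θ_c / [X (1 + k_d θ_c)] = 0.452 × 420 × (1300 − 13.4) × 4.22 / [2170 × (1 + 0.0837 × 4.22)] = 1.03×10^6 / 2936 = 351.0 m³.

V ≈ 351 m³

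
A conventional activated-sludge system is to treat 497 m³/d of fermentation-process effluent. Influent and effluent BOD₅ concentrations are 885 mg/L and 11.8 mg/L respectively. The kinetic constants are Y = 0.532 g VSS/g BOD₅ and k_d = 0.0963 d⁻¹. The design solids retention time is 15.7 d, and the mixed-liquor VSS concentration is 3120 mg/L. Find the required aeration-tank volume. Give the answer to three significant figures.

Rearranging the biomass balance for a CMAS with decay, V = Y·Q·ΔS·θ_c / [X·(1+k_d θ_c)] = 0.532 × 497 × (885 − 11.8) × 15.7 / [3120 × (1 + 0.0963 × 15.7)] = 3.62×10^6 / 7837 = 462.5 m³.

V ≈ 463 m³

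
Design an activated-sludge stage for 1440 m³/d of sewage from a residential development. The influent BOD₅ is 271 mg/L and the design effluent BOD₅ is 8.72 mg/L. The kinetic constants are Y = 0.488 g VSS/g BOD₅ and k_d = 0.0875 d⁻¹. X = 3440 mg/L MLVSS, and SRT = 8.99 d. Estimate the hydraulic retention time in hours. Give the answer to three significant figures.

From the SRT design equation V = Y Q (S₀−S) θ_c / [X (1 + k_d θ_c)] = 0.488 × 1440 × (271 − 8.72) × 8.99 / [3440 × (1 + 0.0875 × 8.99)] = 1.66×10^6 / 6146 = 269.6 m³.
HRT = V/Q = 269.6 m³ / 1440 m³·d⁻¹ = 0.1872 d × 24 = 4.493 h.

τ ≈ 4.49 h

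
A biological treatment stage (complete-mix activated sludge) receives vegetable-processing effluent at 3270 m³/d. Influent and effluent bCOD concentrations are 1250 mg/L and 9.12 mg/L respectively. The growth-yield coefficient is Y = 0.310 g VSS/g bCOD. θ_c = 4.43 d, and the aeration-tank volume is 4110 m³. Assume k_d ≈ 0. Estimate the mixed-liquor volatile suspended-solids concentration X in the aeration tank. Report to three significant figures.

X ≈ 1360 mg/L

From V·X = Y·Q·(S₀ − S)·θ_c (decay neglected): X = 0.310 × 3270 × (1250 − 9.12) × 4.43 / 4110 = 1356 mg/L.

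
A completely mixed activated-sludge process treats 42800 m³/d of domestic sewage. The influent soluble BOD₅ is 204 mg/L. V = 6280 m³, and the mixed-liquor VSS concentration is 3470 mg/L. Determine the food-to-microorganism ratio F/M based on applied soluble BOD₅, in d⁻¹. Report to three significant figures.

F/M = applied load / biomass = Q·S₀/(V·X) = 42800 × 204 / (6280 × 3470) = 0.4007 d⁻¹.

F/M ≈ 0.401 d⁻¹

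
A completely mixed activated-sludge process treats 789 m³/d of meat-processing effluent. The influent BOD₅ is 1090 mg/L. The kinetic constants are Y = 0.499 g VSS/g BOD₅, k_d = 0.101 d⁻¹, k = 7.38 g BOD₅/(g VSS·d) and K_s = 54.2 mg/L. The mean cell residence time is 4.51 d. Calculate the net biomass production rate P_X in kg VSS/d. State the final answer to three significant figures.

For a completely mixed reactor with recycle the Lawrence–McCarty relation gives S = K_s·(1 + k_d·θ_c) / [θ_c·(Y·k − k_d) − 1] = 54.2 × (1 + 0.101 × 4.51) / [4.51 × (0.499 × 7.38 − 0.101) − 1] = 78.89 / 15.15 = 5.206 mg/L.
Correct the yield for decay: Y_obs = Y/(1 + k_d θ_c) = 0.499 / (1 + 0.101 × 4.51) = 0.499 / 1.456 = 0.3428.
Substrate removed = Q·(S₀ − S) = 789 m³/d × (1090 − 5.21) g/m³ = 8.56×10^5 g/d = 855.9 kg/d.
Biomass produced: P_X = Y_obs·Q·ΔS = 0.3428 × 855.9 ≈ 293.4 kg VSS/d.

P_X ≈ 293 kg VSS/d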